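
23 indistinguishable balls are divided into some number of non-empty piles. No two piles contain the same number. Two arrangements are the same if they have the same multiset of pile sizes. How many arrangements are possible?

104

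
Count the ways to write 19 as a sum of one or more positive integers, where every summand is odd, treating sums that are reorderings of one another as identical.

54

There are too many to list fully; the first 12 (by largest part) are:
19
1, 1, 17
1, 3, 15
1, 1, 1, 1, 15
1, 5, 13
3, 3, 13
1, 1, 1, 3, 13
1, 1, 1, 1, 1, 1, 13
1, 7, 11
3, 5, 11
1, 1, 1, 5, 11
1, 1, 3, 3, 11
…and 42 more, for 54 total.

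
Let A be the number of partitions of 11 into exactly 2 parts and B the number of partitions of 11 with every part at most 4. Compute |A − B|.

22

Partitions of 11 into exactly 2 parts: 5.
Partitions of 11 with every part at most 4: 27.
|5 − 27| = 22.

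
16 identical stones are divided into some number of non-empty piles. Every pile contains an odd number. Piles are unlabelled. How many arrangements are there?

There are too many to list fully; the first 12 (by largest part) are:
15, 1
13, 3
13, 1, 1, 1
11, 5
11, 3, 1, 1
11, 1, 1, 1, 1, 1
9, 7
9, 5, 1, 1
9, 3, 3, 1
9, 3, 1, 1, 1, 1
9, 1, 1, 1, 1, 1, 1, 1
7, 7, 1, 1
…and 20 more, for 32 total.

32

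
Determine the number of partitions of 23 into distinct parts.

104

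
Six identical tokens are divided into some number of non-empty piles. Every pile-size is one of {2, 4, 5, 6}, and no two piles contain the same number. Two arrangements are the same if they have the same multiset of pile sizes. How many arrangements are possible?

2

They are:
6
2,4
That's 2 in total.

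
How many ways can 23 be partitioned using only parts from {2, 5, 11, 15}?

5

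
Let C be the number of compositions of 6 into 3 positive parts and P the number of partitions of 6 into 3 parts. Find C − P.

7

Ordered (compositions into 3 parts): C(5,2) = 10.
Unordered (partitions into 3 parts): 3.
Difference: 10 − 3 = 7.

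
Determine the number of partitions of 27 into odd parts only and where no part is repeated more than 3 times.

A partial list (first 12 by largest part):
27
25, 1, 1
23, 3, 1
21, 5, 1
21, 3, 3
21, 3, 1, 1, 1
19, 7, 1
19, 5, 3
19, 5, 1, 1, 1
19, 3, 3, 1, 1
17, 9, 1
17, 7, 3
…and 58 more, for 70 total.

70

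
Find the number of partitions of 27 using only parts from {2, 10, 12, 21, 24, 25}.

2

They are:
25,2
21,2,2,2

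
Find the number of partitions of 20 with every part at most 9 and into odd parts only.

There are too many to list fully; the first 12 (by largest part) are:
9 + 9 + 1 + 1
9 + 7 + 3 + 1
9 + 7 + 1 + 1 + 1 + 1
9 + 5 + 5 + 1
9 + 5 + 3 + 3
9 + 5 + 3 + 1 + 1 + 1
9 + 5 + 1 + 1 + 1 + 1 + 1 + 1
9 + 3 + 3 + 3 + 1 + 1
9 + 3 + 3 + 1 + 1 + 1 + 1 + 1
9 + 3 + 1 + 1 + 1 + 1 + 1 + 1 + 1 + 1
9 + 1 + 1 + 1 + 1 + 1 + 1 + 1 + 1 + 1 + 1 + 1
7 + 7 + 5 + 1
…and 33 more, for 45 total.

45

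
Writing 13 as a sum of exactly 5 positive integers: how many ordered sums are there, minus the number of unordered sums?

Compositions: C(12,4) = 495.
Unordered (partitions into 5 parts): 18.
Difference: 495 − 18 = 477.

477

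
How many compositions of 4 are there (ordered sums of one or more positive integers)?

8

There are 3 gaps and each independently is a cut or not, giving 2^3 = 8.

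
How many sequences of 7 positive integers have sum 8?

7

A composition of 8 into 7 positive parts is chosen by placing 6 dividers among the 7 gaps between 8 units: C(7,6) = 7.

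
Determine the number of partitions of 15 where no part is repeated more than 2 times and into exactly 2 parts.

They are:
1 + 14
2 + 13
3 + 12
4 + 11
5 + 10
6 + 9
7 + 8

7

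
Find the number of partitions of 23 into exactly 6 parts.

Enumerating by decreasing first part gives 163 partitions in all.

163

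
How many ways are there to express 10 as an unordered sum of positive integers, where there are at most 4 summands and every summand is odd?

6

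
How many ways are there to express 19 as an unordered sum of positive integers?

490

Enumerating by decreasing first part gives 490 partitions in all.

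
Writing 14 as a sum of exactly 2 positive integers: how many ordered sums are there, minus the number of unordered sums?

Ordered (compositions into 2 parts): C(13,1) = 13.
Unordered (partitions into 2 parts): 7.
Difference: 13 − 7 = 6.

6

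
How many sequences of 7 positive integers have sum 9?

By stars and bars with positive parts, the count is C(8,6) = 28.

28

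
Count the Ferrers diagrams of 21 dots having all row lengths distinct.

76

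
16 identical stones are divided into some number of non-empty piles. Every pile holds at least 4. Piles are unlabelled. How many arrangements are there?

Enumerating:
16
12,4
11,5
10,6
9,7
8,8
8,4,4
7,5,4
6,6,4
6,5,5
4,4,4,4

11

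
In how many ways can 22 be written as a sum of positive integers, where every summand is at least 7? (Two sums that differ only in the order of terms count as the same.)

7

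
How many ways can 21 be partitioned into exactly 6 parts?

110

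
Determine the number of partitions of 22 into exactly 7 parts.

131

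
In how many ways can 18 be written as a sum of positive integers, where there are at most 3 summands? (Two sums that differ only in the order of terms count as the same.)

A partial list (first 12 by largest part):
18
1 + 17
2 + 16
1 + 1 + 16
3 + 15
1 + 2 + 15
4 + 14
1 + 3 + 14
2 + 2 + 14
5 + 13
1 + 4 + 13
2 + 3 + 13
…and 25 more, for 37 total.

37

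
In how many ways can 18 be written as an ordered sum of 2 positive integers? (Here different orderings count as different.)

A composition of 18 into 2 positive parts is chosen by placing 1 dividers among the 17 gaps between 18 units: C(17,1) = 17.

17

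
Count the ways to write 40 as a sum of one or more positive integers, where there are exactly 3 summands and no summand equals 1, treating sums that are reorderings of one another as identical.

114

Direct enumeration gives 114 partitions.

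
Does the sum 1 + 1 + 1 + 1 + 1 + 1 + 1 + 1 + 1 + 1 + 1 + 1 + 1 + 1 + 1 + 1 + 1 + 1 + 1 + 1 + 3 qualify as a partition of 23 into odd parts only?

The parts sum to 23, and the condition 'every summand is odd' holds.

Yes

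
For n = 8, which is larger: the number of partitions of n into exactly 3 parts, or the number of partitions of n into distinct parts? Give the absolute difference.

Partitions of 8 into exactly 3 parts: 5.
Partitions of 8 into distinct parts: 6.
|5 − 6| = 1.

1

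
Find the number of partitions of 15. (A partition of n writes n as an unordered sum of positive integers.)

176

A full systematic count gives 176.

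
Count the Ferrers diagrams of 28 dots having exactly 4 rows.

Systematic enumeration (by largest part, then next-largest, …) yields 169.

169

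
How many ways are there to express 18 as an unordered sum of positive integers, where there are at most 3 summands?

There are too many to list fully; the first 12 (by largest part) are:
18
17 + 1
16 + 2
16 + 1 + 1
15 + 3
15 + 2 + 1
14 + 4
14 + 3 + 1
14 + 2 + 2
13 + 5
13 + 4 + 1
13 + 3 + 2
…and 25 more, for 37 total.

37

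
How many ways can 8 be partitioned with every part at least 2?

7

Enumerating:
8
2 + 6
3 + 5
4 + 4
2 + 2 + 4
2 + 3 + 3
2 + 2 + 2 + 2
That's 7 in total.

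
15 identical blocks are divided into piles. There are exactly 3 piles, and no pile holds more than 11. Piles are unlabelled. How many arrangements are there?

They are:
11,3,1
11,2,2
10,4,1
10,3,2
9,5,1
9,4,2
9,3,3
8,6,1
8,5,2
8,4,3
7,7,1
7,6,2
7,5,3
7,4,4
6,6,3
6,5,4
5,5,5

17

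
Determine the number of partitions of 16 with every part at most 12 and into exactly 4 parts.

A partial list (first 12 by largest part):
12,2,1,1
11,3,1,1
11,2,2,1
10,4,1,1
10,3,2,1
10,2,2,2
9,5,1,1
9,4,2,1
9,3,3,1
9,3,2,2
8,6,1,1
8,5,2,1
…and 21 more, for 33 total.

33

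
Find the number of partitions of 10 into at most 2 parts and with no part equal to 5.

The partitions of 10 that satisfy the conditions:
10
9,1
8,2
7,3
6,4

5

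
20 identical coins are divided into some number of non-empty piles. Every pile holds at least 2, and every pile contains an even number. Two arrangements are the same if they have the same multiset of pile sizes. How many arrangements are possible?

42

There are too many to list fully; the first 12 (by largest part) are:
20
18, 2
16, 4
16, 2, 2
14, 6
14, 4, 2
14, 2, 2, 2
12, 8
12, 6, 2
12, 4, 4
12, 4, 2, 2
12, 2, 2, 2, 2
…and 30 more, for 42 total.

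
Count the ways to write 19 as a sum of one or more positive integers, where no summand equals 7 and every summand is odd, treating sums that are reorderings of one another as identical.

39

There are too many to list fully; the first 12 (by largest part) are:
19
17, 1, 1
15, 3, 1
15, 1, 1, 1, 1
13, 5, 1
13, 3, 3
13, 3, 1, 1, 1
13, 1, 1, 1, 1, 1, 1
11, 5, 3
11, 5, 1, 1, 1
11, 3, 3, 1, 1
11, 3, 1, 1, 1, 1, 1
…and 27 more, for 39 total.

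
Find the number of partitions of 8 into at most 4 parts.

They are:
8
1, 7
2, 6
1, 1, 6
3, 5
1, 2, 5
1, 1, 1, 5
4, 4
1, 3, 4
2, 2, 4
1, 1, 2, 4
2, 3, 3
1, 1, 3, 3
1, 2, 2, 3
2, 2, 2, 2

15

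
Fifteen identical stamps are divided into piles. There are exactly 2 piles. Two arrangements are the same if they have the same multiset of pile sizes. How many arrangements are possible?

7

Enumerating:
14 + 1
13 + 2
12 + 3
11 + 4
10 + 5
9 + 6
8 + 7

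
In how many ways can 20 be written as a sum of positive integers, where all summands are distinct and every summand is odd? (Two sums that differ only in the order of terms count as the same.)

7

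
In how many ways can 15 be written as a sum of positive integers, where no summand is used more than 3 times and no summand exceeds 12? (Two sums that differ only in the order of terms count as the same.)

101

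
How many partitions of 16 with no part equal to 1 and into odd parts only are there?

The partitions of 16 that satisfy the conditions:
13 + 3
11 + 5
9 + 7
7 + 3 + 3 + 3
5 + 5 + 3 + 3
Counting gives 5.

5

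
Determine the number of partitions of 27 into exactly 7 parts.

364

A full systematic count gives 364.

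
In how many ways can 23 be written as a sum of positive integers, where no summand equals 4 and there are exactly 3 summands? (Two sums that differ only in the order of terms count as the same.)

35

There are too many to list fully; the first 12 (by largest part) are:
1+1+21
1+2+20
1+3+19
2+2+19
2+3+18
1+5+17
3+3+17
1+6+16
2+5+16
1+7+15
2+6+15
3+5+15
…and 23 more, for 35 total.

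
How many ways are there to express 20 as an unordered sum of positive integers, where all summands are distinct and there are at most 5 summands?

64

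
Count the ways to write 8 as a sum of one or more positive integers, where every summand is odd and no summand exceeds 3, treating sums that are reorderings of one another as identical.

3

Enumerating:
3 + 3 + 1 + 1
3 + 1 + 1 + 1 + 1 + 1
1 + 1 + 1 + 1 + 1 + 1 + 1 + 1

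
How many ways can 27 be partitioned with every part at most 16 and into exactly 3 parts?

36

A partial list (first 12 by largest part):
16,10,1
16,9,2
16,8,3
16,7,4
16,6,5
15,11,1
15,10,2
15,9,3
15,8,4
15,7,5
15,6,6
14,12,1
…and 24 more, for 36 total.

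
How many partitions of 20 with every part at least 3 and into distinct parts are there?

20

Listing the qualifying partitions of 20:
20
17+3
16+4
15+5
14+6
13+7
13+4+3
12+8
12+5+3
11+9
11+6+3
11+5+4
10+7+3
10+6+4
9+8+3
9+7+4
9+6+5
8+7+5
8+5+4+3
7+6+4+3
Counting gives 20.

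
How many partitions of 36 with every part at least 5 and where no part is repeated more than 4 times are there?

173

Systematic enumeration (by largest part, then next-largest, …) yields 173.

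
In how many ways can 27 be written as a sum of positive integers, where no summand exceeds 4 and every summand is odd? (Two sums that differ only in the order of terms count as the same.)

10

The partitions of 27 that satisfy the conditions:
3, 3, 3, 3, 3, 3, 3, 3, 3
3, 3, 3, 3, 3, 3, 3, 3, 1, 1, 1
3, 3, 3, 3, 3, 3, 3, 1, 1, 1, 1, 1, 1
3, 3, 3, 3, 3, 3, 1, 1, 1, 1, 1, 1, 1, 1, 1
3, 3, 3, 3, 3, 1, 1, 1, 1, 1, 1, 1, 1, 1, 1, 1, 1
3, 3, 3, 3, 1, 1, 1, 1, 1, 1, 1, 1, 1, 1, 1, 1, 1, 1, 1
3, 3, 3, 1, 1, 1, 1, 1, 1, 1, 1, 1, 1, 1, 1, 1, 1, 1, 1, 1, 1
3, 3, 1, 1, 1, 1, 1, 1, 1, 1, 1, 1, 1, 1, 1, 1, 1, 1, 1, 1, 1, 1, 1
3, 1, 1, 1, 1, 1, 1, 1, 1, 1, 1, 1, 1, 1, 1, 1, 1, 1, 1, 1, 1, 1, 1, 1, 1
1, 1, 1, 1, 1, 1, 1, 1, 1, 1, 1, 1, 1, 1, 1, 1, 1, 1, 1, 1, 1, 1, 1, 1, 1, 1, 1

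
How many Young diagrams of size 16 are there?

A full systematic count gives 231.

231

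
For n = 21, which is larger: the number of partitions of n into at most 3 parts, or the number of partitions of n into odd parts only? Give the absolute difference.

Partitions of 21 into at most 3 parts: 48.
Partitions of 21 into odd parts only: 76.
|48 − 76| = 28.

28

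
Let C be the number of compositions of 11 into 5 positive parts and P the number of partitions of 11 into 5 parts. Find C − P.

200

Compositions: C(10,4) = 210.
Partitions of 11 into exactly 5 parts: 10.
Difference: 210 − 10 = 200.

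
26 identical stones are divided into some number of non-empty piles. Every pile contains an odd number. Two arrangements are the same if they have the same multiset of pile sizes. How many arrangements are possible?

165

Direct enumeration gives 165 partitions.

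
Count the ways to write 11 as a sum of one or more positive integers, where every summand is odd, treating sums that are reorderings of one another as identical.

12

Enumerating:
11
1,1,9
1,3,7
1,1,1,1,7
1,5,5
3,3,5
1,1,1,3,5
1,1,1,1,1,1,5
1,1,3,3,3
1,1,1,1,1,3,3
1,1,1,1,1,1,1,1,3
1,1,1,1,1,1,1,1,1,1,1
That's 12 in total.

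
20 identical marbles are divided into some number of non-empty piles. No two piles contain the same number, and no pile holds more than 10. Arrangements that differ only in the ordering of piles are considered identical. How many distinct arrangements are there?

A partial list (first 12 by largest part):
10,9,1
10,8,2
10,7,3
10,7,2,1
10,6,4
10,6,3,1
10,5,4,1
10,5,3,2
10,4,3,2,1
9,8,3
9,8,2,1
9,7,4
…and 19 more, for 31 total.

31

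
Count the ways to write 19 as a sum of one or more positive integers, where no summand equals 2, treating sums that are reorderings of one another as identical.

193

Systematic enumeration (by largest part, then next-largest, …) yields 193.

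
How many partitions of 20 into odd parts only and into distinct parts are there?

7

The partitions of 20 that satisfy the conditions:
1,19
3,17
5,15
7,13
9,11
1,3,5,11
1,3,7,9
That's 7 in total.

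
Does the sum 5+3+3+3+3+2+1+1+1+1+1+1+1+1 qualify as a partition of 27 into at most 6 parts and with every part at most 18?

No

The parts sum to 27, and the condition 'there are at most 6 summands' is violated.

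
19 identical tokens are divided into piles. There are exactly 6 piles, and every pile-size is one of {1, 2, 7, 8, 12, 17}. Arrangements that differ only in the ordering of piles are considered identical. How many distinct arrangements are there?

The partitions of 19 that satisfy the conditions:
12 + 2 + 2 + 1 + 1 + 1
8 + 7 + 1 + 1 + 1 + 1
7 + 7 + 2 + 1 + 1 + 1
That's 3 in total.

3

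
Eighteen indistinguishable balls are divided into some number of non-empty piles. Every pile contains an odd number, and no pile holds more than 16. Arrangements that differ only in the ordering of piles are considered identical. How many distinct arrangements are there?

45

There are too many to list fully; the first 12 (by largest part) are:
3 + 15
1 + 1 + 1 + 15
5 + 13
1 + 1 + 3 + 13
1 + 1 + 1 + 1 + 1 + 13
7 + 11
1 + 1 + 5 + 11
1 + 3 + 3 + 11
1 + 1 + 1 + 1 + 3 + 11
1 + 1 + 1 + 1 + 1 + 1 + 1 + 11
9 + 9
1 + 1 + 7 + 9
…and 33 more, for 45 total.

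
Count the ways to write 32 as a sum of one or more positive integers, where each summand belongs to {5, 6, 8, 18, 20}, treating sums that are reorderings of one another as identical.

6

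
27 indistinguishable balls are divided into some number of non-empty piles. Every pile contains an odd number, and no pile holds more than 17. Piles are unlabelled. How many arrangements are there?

Direct enumeration gives 178 partitions.

178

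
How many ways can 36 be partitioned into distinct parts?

668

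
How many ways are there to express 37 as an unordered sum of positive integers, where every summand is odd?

A full systematic count gives 760.

760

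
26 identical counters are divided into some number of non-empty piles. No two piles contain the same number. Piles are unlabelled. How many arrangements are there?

165

Counting exhaustively, 165 partitions satisfy the conditions.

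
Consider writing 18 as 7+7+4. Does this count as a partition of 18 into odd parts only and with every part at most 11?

The parts sum to 18, and the condition 'every summand is odd' is violated.

No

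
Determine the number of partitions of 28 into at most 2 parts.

Listing the qualifying partitions of 28:
28
1 + 27
2 + 26
3 + 25
4 + 24
5 + 23
6 + 22
7 + 21
8 + 20
9 + 19
10 + 18
11 + 17
12 + 16
13 + 15
14 + 14
That's 15 in total.

15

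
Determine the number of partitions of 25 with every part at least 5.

30

A partial list (first 12 by largest part):
25
5+20
6+19
7+18
8+17
9+16
10+15
5+5+15
11+14
5+6+14
12+13
5+7+13
…and 18 more, for 30 total.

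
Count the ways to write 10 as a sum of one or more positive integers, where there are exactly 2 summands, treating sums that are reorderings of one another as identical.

Listing the qualifying partitions of 10:
9 + 1
8 + 2
7 + 3
6 + 4
5 + 5
That's 5 in total.

5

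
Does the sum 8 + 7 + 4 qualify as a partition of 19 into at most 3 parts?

The parts sum to 19, and the condition 'there are at most 3 summands' holds.

Yes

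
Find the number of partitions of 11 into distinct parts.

12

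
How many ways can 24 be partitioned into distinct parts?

122

A full systematic count gives 122.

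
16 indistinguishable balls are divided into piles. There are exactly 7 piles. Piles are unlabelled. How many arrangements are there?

28

There are too many to list fully; the first 12 (by largest part) are:
10, 1, 1, 1, 1, 1, 1
9, 2, 1, 1, 1, 1, 1
8, 3, 1, 1, 1, 1, 1
8, 2, 2, 1, 1, 1, 1
7, 4, 1, 1, 1, 1, 1
7, 3, 2, 1, 1, 1, 1
7, 2, 2, 2, 1, 1, 1
6, 5, 1, 1, 1, 1, 1
6, 4, 2, 1, 1, 1, 1
6, 3, 3, 1, 1, 1, 1
6, 3, 2, 2, 1, 1, 1
6, 2, 2, 2, 2, 1, 1
…and 16 more, for 28 total.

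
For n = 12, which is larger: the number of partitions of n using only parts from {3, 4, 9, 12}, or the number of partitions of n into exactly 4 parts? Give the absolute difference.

Partitions of 12 using only parts from {3, 4, 9, 12}: 4.
Partitions of 12 into exactly 4 parts: 15.
|4 − 15| = 11.

11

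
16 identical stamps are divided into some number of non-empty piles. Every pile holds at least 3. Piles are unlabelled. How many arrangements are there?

21

The partitions of 16 that satisfy the conditions:
16
13+3
12+4
11+5
10+6
10+3+3
9+7
9+4+3
8+8
8+5+3
8+4+4
7+6+3
7+5+4
7+3+3+3
6+6+4
6+5+5
6+4+3+3
5+5+3+3
5+4+4+3
4+4+4+4
4+3+3+3+3
Counting gives 21.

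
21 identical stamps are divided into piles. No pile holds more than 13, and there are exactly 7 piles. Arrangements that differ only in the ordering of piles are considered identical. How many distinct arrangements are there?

103

Direct enumeration gives 103 partitions.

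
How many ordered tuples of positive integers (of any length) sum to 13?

Each of the 12 gaps between 13 units is either a break or not: 2^12 = 4096.

4096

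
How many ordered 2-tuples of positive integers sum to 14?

13

A composition of 14 into 2 positive parts is chosen by placing 1 dividers among the 13 gaps between 14 units: C(13,1) = 13.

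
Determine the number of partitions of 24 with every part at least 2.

320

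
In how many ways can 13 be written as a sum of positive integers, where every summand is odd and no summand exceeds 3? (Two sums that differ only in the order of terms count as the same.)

5

Listing the qualifying partitions of 13:
3, 3, 3, 3, 1
3, 3, 3, 1, 1, 1, 1
3, 3, 1, 1, 1, 1, 1, 1, 1
3, 1, 1, 1, 1, 1, 1, 1, 1, 1, 1
1, 1, 1, 1, 1, 1, 1, 1, 1, 1, 1, 1, 1
That's 5 in total.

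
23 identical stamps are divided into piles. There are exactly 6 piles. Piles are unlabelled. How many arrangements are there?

Direct enumeration gives 163 partitions.

163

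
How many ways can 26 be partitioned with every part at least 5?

A partial list (first 12 by largest part):
26
5,21
6,20
7,19
8,18
9,17
10,16
5,5,16
11,15
5,6,15
12,14
5,7,14
…and 24 more, for 36 total.

36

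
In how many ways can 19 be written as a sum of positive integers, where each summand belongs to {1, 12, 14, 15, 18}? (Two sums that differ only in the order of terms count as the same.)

They are:
18, 1
15, 1, 1, 1, 1
14, 1, 1, 1, 1, 1
12, 1, 1, 1, 1, 1, 1, 1
1, 1, 1, 1, 1, 1, 1, 1, 1, 1, 1, 1, 1, 1, 1, 1, 1, 1, 1

5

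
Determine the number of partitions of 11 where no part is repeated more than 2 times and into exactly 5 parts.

Enumerating:
5 + 2 + 2 + 1 + 1
4 + 3 + 2 + 1 + 1
3 + 3 + 2 + 2 + 1
That's 3 in total.

3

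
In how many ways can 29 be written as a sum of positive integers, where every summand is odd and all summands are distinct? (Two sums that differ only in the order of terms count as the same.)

17

Listing the qualifying partitions of 29:
29
1 + 3 + 25
1 + 5 + 23
1 + 7 + 21
3 + 5 + 21
1 + 9 + 19
3 + 7 + 19
1 + 11 + 17
3 + 9 + 17
5 + 7 + 17
1 + 13 + 15
3 + 11 + 15
5 + 9 + 15
5 + 11 + 13
7 + 9 + 13
1 + 3 + 5 + 7 + 13
1 + 3 + 5 + 9 + 11
Counting gives 17.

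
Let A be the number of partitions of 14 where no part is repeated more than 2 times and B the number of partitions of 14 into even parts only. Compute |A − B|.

42

Partitions of 14 where no part is repeated more than 2 times: 57.
Partitions of 14 into even parts only: 15.
|57 − 15| = 42.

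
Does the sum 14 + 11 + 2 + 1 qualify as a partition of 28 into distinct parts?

The parts sum to 28, and the condition 'all summands are distinct' holds.

Yes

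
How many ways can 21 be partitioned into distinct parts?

76

There are 76 such partitions.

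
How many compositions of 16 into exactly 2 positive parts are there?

15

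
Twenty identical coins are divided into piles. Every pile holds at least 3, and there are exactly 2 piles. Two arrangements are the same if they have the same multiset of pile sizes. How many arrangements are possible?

8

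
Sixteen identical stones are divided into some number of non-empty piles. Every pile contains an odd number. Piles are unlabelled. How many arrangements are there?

32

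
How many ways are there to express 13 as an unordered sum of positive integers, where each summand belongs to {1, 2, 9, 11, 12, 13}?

14

They are:
13
1, 12
2, 11
1, 1, 11
2, 2, 9
1, 1, 2, 9
1, 1, 1, 1, 9
1, 2, 2, 2, 2, 2, 2
1, 1, 1, 2, 2, 2, 2, 2
1, 1, 1, 1, 1, 2, 2, 2, 2
1, 1, 1, 1, 1, 1, 1, 2, 2, 2
1, 1, 1, 1, 1, 1, 1, 1, 1, 2, 2
1, 1, 1, 1, 1, 1, 1, 1, 1, 1, 1, 2
1, 1, 1, 1, 1, 1, 1, 1, 1, 1, 1, 1, 1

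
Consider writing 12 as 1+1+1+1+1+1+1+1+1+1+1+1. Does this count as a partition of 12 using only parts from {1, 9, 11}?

Yes

The parts sum to 12, and the condition 'each summand belongs to {1, 9, 11}' holds.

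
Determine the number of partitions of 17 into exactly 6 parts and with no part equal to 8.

A partial list (first 12 by largest part):
1,1,1,1,1,12
1,1,1,1,2,11
1,1,1,1,3,10
1,1,1,2,2,10
1,1,1,1,4,9
1,1,1,2,3,9
1,1,2,2,2,9
1,1,1,1,6,7
1,1,1,2,5,7
1,1,1,3,4,7
1,1,2,2,4,7
1,1,2,3,3,7
…and 27 more, for 39 total.

39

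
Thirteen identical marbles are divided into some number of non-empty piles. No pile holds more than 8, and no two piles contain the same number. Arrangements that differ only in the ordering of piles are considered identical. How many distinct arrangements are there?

Enumerating:
8+5
8+4+1
8+3+2
7+6
7+5+1
7+4+2
7+3+2+1
6+5+2
6+4+3
6+4+2+1
5+4+3+1
That's 11 in total.

11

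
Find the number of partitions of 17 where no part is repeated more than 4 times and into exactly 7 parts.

28

There are too many to list fully; the first 12 (by largest part) are:
9,2,2,1,1,1,1
8,3,2,1,1,1,1
8,2,2,2,1,1,1
7,4,2,1,1,1,1
7,3,3,1,1,1,1
7,3,2,2,1,1,1
7,2,2,2,2,1,1
6,5,2,1,1,1,1
6,4,3,1,1,1,1
6,4,2,2,1,1,1
6,3,3,2,1,1,1
6,3,2,2,2,1,1
…and 16 more, for 28 total.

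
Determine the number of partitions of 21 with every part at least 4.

There are too many to list fully; the first 12 (by largest part) are:
21
17,4
16,5
15,6
14,7
13,8
13,4,4
12,9
12,5,4
11,10
11,6,4
11,5,5
…and 15 more, for 27 total.

27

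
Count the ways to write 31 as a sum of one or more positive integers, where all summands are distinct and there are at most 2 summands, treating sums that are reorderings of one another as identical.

16

Enumerating:
31
30, 1
29, 2
28, 3
27, 4
26, 5
25, 6
24, 7
23, 8
22, 9
21, 10
20, 11
19, 12
18, 13
17, 14
16, 15
That's 16 in total.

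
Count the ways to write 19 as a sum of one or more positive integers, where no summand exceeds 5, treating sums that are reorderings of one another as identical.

Direct enumeration gives 164 partitions.

164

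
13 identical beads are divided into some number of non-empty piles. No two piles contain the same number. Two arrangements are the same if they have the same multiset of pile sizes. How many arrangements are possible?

Enumerating:
13
12+1
11+2
10+3
10+2+1
9+4
9+3+1
8+5
8+4+1
8+3+2
7+6
7+5+1
7+4+2
7+3+2+1
6+5+2
6+4+3
6+4+2+1
5+4+3+1
That's 18 in total.

18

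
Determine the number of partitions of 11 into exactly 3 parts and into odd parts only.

4

Listing the qualifying partitions of 11:
1,1,9
1,3,7
1,5,5
3,3,5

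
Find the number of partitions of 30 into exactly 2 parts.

15

Listing the qualifying partitions of 30:
29, 1
28, 2
27, 3
26, 4
25, 5
24, 6
23, 7
22, 8
21, 9
20, 10
19, 11
18, 12
17, 13
16, 14
15, 15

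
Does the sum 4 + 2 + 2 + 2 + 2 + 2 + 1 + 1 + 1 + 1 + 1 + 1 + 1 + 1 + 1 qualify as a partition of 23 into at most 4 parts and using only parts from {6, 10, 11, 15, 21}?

No

The parts sum to 23, and the condition 'there are at most 4 summands' is violated.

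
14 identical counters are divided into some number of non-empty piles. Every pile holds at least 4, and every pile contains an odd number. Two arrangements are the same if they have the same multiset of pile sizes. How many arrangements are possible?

Listing the qualifying partitions of 14:
9, 5
7, 7

2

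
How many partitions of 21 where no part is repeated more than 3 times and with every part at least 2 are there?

131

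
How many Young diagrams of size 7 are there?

15

The partitions of 7 that satisfy the conditions:
7
1,6
2,5
1,1,5
3,4
1,2,4
1,1,1,4
1,3,3
2,2,3
1,1,2,3
1,1,1,1,3
1,2,2,2
1,1,1,2,2
1,1,1,1,1,2
1,1,1,1,1,1,1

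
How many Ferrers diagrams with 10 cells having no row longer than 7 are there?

38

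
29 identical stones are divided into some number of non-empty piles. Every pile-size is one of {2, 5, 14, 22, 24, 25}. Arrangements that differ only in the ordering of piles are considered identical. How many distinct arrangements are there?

The partitions of 29 that satisfy the conditions:
25 + 2 + 2
24 + 5
22 + 5 + 2
14 + 5 + 5 + 5
14 + 5 + 2 + 2 + 2 + 2 + 2
5 + 5 + 5 + 5 + 5 + 2 + 2
5 + 5 + 5 + 2 + 2 + 2 + 2 + 2 + 2 + 2
5 + 2 + 2 + 2 + 2 + 2 + 2 + 2 + 2 + 2 + 2 + 2 + 2

8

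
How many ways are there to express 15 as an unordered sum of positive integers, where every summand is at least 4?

8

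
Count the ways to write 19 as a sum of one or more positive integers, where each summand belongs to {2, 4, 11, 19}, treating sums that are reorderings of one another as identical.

The partitions of 19 that satisfy the conditions:
19
11+4+4
11+4+2+2
11+2+2+2+2
Counting gives 4.

4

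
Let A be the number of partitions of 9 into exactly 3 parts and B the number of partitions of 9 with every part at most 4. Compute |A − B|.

Partitions of 9 into exactly 3 parts: 7.
Partitions of 9 with every part at most 4: 18.
|7 − 18| = 11.

11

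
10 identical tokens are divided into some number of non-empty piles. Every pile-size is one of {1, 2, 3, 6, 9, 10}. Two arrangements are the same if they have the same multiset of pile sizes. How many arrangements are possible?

20

The partitions of 10 that satisfy the conditions:
10
9,1
6,3,1
6,2,2
6,2,1,1
6,1,1,1,1
3,3,3,1
3,3,2,2
3,3,2,1,1
3,3,1,1,1,1
3,2,2,2,1
3,2,2,1,1,1
3,2,1,1,1,1,1
3,1,1,1,1,1,1,1
2,2,2,2,2
2,2,2,2,1,1
2,2,2,1,1,1,1
2,2,1,1,1,1,1,1
2,1,1,1,1,1,1,1,1
1,1,1,1,1,1,1,1,1,1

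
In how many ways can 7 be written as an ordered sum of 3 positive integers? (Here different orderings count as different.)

A composition of 7 into 3 positive parts is chosen by placing 2 dividers among the 6 gaps between 7 units: C(6,2) = 15.

15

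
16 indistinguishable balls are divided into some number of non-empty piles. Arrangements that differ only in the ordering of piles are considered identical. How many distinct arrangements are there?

231

Systematic enumeration (by largest part, then next-largest, …) yields 231.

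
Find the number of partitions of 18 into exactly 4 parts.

There are too many to list fully; the first 12 (by largest part) are:
15 + 1 + 1 + 1
14 + 2 + 1 + 1
13 + 3 + 1 + 1
13 + 2 + 2 + 1
12 + 4 + 1 + 1
12 + 3 + 2 + 1
12 + 2 + 2 + 2
11 + 5 + 1 + 1
11 + 4 + 2 + 1
11 + 3 + 3 + 1
11 + 3 + 2 + 2
10 + 6 + 1 + 1
…and 35 more, for 47 total.

47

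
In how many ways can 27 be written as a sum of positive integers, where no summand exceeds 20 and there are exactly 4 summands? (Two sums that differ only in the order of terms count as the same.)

143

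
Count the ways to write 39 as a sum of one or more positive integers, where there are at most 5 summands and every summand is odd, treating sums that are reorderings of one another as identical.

A full systematic count gives 157.

157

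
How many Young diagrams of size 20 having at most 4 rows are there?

Systematic enumeration (by largest part, then next-largest, …) yields 108.

108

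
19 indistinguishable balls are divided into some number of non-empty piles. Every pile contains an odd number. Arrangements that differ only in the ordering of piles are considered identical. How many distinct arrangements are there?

A partial list (first 12 by largest part):
19
1, 1, 17
1, 3, 15
1, 1, 1, 1, 15
1, 5, 13
3, 3, 13
1, 1, 1, 3, 13
1, 1, 1, 1, 1, 1, 13
1, 7, 11
3, 5, 11
1, 1, 1, 5, 11
1, 1, 3, 3, 11
…and 42 more, for 54 total.

54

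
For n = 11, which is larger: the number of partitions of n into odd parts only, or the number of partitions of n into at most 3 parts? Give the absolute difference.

Partitions of 11 into odd parts only: 12.
Partitions of 11 into at most 3 parts: 16.
|12 − 16| = 4.

4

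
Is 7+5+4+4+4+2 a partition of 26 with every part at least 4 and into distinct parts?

The parts sum to 26, and the condition 'every summand is at least 4' is violated.

No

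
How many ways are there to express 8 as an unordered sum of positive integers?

Enumerating:
8
7+1
6+2
6+1+1
5+3
5+2+1
5+1+1+1
4+4
4+3+1
4+2+2
4+2+1+1
4+1+1+1+1
3+3+2
3+3+1+1
3+2+2+1
3+2+1+1+1
3+1+1+1+1+1
2+2+2+2
2+2+2+1+1
2+2+1+1+1+1
2+1+1+1+1+1+1
1+1+1+1+1+1+1+1
That's 22 in total.

22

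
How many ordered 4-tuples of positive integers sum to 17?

560

A composition of 17 into 4 positive parts is chosen by placing 3 dividers among the 16 gaps between 17 units: C(16,3) = 560.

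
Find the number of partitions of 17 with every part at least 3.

Enumerating:
17
14,3
13,4
12,5
11,6
11,3,3
10,7
10,4,3
9,8
9,5,3
9,4,4
8,6,3
8,5,4
8,3,3,3
7,7,3
7,6,4
7,5,5
7,4,3,3
6,6,5
6,5,3,3
6,4,4,3
5,5,4,3
5,4,4,4
5,3,3,3,3
4,4,3,3,3

25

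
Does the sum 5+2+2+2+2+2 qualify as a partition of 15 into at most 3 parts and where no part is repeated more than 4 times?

No

The parts sum to 15, and the condition 'there are at most 3 summands' is violated.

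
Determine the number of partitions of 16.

231

Systematic enumeration (by largest part, then next-largest, …) yields 231.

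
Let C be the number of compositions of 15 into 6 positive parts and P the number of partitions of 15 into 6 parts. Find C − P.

1976

Ordered (compositions into 6 parts): C(14,5) = 2002.
Partitions of 15 into exactly 6 parts: 26.
Difference: 2002 − 26 = 1976.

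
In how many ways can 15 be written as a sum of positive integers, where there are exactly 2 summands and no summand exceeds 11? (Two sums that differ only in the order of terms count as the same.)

They are:
4, 11
5, 10
6, 9
7, 8

4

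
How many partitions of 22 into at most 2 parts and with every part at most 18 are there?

The partitions of 22 that satisfy the conditions:
18, 4
17, 5
16, 6
15, 7
14, 8
13, 9
12, 10
11, 11
That's 8 in total.

8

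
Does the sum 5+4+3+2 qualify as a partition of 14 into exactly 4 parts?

Yes

The parts sum to 14, and the condition 'there are exactly 4 summands' holds.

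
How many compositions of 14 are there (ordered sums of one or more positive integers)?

8192

The number of compositions of n is 2^(n−1); here 2^13 = 8192.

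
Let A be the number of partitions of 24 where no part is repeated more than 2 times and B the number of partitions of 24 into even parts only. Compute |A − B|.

354

Partitions of 24 where no part is repeated more than 2 times: 431.
Partitions of 24 into even parts only: 77.
|431 − 77| = 354.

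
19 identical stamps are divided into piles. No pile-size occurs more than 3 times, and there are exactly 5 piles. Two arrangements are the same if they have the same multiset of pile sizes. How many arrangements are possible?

A partial list (first 12 by largest part):
14,2,1,1,1
13,3,1,1,1
13,2,2,1,1
12,4,1,1,1
12,3,2,1,1
12,2,2,2,1
11,5,1,1,1
11,4,2,1,1
11,3,3,1,1
11,3,2,2,1
10,6,1,1,1
10,5,2,1,1
…and 54 more, for 66 total.

66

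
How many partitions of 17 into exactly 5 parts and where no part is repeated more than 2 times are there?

A partial list (first 12 by largest part):
11 + 2 + 2 + 1 + 1
10 + 3 + 2 + 1 + 1
9 + 4 + 2 + 1 + 1
9 + 3 + 3 + 1 + 1
9 + 3 + 2 + 2 + 1
8 + 5 + 2 + 1 + 1
8 + 4 + 3 + 1 + 1
8 + 4 + 2 + 2 + 1
8 + 3 + 3 + 2 + 1
7 + 6 + 2 + 1 + 1
7 + 5 + 3 + 1 + 1
7 + 5 + 2 + 2 + 1
…and 16 more, for 28 total.

28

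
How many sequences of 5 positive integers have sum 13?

Place 4 bars in the 12 internal gaps of a row of 13 dots: C(12,4) = 495.

495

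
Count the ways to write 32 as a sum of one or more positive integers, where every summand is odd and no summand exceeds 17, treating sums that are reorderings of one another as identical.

341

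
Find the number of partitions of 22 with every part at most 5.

255

Enumerating by decreasing first part gives 255 partitions in all.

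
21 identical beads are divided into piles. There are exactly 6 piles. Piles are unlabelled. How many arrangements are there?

110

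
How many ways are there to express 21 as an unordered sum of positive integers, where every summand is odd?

76

Counting exhaustively, 76 partitions satisfy the conditions.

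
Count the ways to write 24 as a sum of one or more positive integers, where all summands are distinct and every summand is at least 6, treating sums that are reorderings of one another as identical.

10

Enumerating:
24
6+18
7+17
8+16
9+15
10+14
11+13
6+7+11
6+8+10
7+8+9
That's 10 in total.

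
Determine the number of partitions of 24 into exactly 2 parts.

12

Listing the qualifying partitions of 24:
1,23
2,22
3,21
4,20
5,19
6,18
7,17
8,16
9,15
10,14
11,13
12,12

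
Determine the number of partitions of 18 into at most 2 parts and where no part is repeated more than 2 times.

The partitions of 18 that satisfy the conditions:
18
1+17
2+16
3+15
4+14
5+13
6+12
7+11
8+10
9+9
That's 10 in total.

10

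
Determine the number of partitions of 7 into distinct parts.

The partitions of 7 that satisfy the conditions:
7
6 + 1
5 + 2
4 + 3
4 + 2 + 1
That's 5 in total.

5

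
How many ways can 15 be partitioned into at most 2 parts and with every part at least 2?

7

The partitions of 15 that satisfy the conditions:
15
2,13
3,12
4,11
5,10
6,9
7,8
Counting gives 7.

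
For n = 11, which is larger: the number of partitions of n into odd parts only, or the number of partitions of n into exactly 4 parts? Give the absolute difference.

Partitions of 11 into odd parts only: 12.
Partitions of 11 into exactly 4 parts: 11.
|12 − 11| = 1.

1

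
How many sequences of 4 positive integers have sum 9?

A composition of 9 into 4 positive parts is chosen by placing 3 dividers among the 8 gaps between 9 units: C(8,3) = 56.

56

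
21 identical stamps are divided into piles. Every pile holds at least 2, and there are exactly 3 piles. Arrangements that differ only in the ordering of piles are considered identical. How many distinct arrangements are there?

27

There are too many to list fully; the first 12 (by largest part) are:
17,2,2
16,3,2
15,4,2
15,3,3
14,5,2
14,4,3
13,6,2
13,5,3
13,4,4
12,7,2
12,6,3
12,5,4
…and 15 more, for 27 total.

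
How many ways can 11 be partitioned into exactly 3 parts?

Enumerating:
9+1+1
8+2+1
7+3+1
7+2+2
6+4+1
6+3+2
5+5+1
5+4+2
5+3+3
4+4+3

10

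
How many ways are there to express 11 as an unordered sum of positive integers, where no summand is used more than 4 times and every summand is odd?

8

Enumerating:
11
9, 1, 1
7, 3, 1
7, 1, 1, 1, 1
5, 5, 1
5, 3, 3
5, 3, 1, 1, 1
3, 3, 3, 1, 1
That's 8 in total.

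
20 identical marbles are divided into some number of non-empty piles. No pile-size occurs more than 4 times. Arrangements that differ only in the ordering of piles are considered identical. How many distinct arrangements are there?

409

Direct enumeration gives 409 partitions.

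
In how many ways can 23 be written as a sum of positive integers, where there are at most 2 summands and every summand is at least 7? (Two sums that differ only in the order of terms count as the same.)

Listing the qualifying partitions of 23:
23
16+7
15+8
14+9
13+10
12+11
That's 6 in total.

6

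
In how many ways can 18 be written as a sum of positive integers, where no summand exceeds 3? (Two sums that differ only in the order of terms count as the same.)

A partial list (first 12 by largest part):
3 + 3 + 3 + 3 + 3 + 3
1 + 2 + 3 + 3 + 3 + 3 + 3
1 + 1 + 1 + 3 + 3 + 3 + 3 + 3
2 + 2 + 2 + 3 + 3 + 3 + 3
1 + 1 + 2 + 2 + 3 + 3 + 3 + 3
1 + 1 + 1 + 1 + 2 + 3 + 3 + 3 + 3
1 + 1 + 1 + 1 + 1 + 1 + 3 + 3 + 3 + 3
1 + 2 + 2 + 2 + 2 + 3 + 3 + 3
1 + 1 + 1 + 2 + 2 + 2 + 3 + 3 + 3
1 + 1 + 1 + 1 + 1 + 2 + 2 + 3 + 3 + 3
1 + 1 + 1 + 1 + 1 + 1 + 1 + 2 + 3 + 3 + 3
1 + 1 + 1 + 1 + 1 + 1 + 1 + 1 + 1 + 3 + 3 + 3
…and 25 more, for 37 total.

37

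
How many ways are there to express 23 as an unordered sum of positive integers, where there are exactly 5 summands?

Enumerating by decreasing first part gives 141 partitions in all.

141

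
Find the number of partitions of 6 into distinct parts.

4

The partitions of 6 that satisfy the conditions:
6
5 + 1
4 + 2
3 + 2 + 1
Counting gives 4.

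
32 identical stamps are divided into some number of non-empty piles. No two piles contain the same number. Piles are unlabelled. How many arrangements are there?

Enumerating by decreasing first part gives 390 partitions in all.

390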